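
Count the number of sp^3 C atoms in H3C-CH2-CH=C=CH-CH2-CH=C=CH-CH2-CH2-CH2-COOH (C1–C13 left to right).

C1: sp3 ✓
C2: sp3 ✓
C3: sp2
C4: sp
C5: sp2
C6: sp3 ✓
C7: sp2
C8: sp
C9: sp2
C10: sp3 ✓
C11: sp3 ✓
C12: sp3 ✓
C13: sp2
C1, C2, C6, C10, C11, C12 → 6 sp3 carbons.

6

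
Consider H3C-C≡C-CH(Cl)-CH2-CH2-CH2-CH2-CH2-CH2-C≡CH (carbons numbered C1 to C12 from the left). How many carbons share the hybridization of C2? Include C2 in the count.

4

C2 is sp (two π bonds).
C1: sp3
C2: sp ✓
C3: sp ✓
C4: sp3
C5: sp3
C6: sp3
C7: sp3
C8: sp3
C9: sp3
C10: sp3
C11: sp ✓
C12: sp ✓
4 carbons are sp.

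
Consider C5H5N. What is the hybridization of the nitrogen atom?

sp^2

N has two σ bonds and one lone pair in the ring plane (steric number 3 → sp2); its p orbital contributes one electron to the aromatic π system via the C=N double bond.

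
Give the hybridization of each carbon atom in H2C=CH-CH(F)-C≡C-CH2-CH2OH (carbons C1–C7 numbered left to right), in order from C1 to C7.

C1 (3 σ bonds, plus one π bond) has steric number 3: sp2.
C2: 3 σ bonds, plus one π bond — 3 electron domains, sp2.
C3 — 4 σ bonds. Steric number 4, so sp3.
C4: 2 σ bonds, plus two π bonds; 2 regions of electron density → sp.
C5: 2 σ bonds, plus two π bonds — 2 electron domains, sp.
C6 (4 σ bonds) has steric number 4: sp3.
C7 is sp3: 4 σ bonds, 4 electron-density regions.

C1 sp2, C2 sp2, C3 sp3, C4 sp, C5 sp, C6 sp3, C7 sp3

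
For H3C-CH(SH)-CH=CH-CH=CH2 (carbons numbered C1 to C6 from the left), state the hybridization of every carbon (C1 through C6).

C1 sp3, C2 sp3, C3 sp2, C4 sp2, C5 sp2, C6 sp2

C1 — 4 σ bonds. Steric number 4, so sp3.
C2: 4 σ bonds — 4 electron domains, sp3.
C3 — 3 σ bonds, plus one π bond. Steric number 3, so sp2.
C4 is sp2: 3 σ bonds, plus one π bond, 3 electron-density regions.
C5 carries 3 σ bonds, plus one π bond, giving a steric number of 3, so it is sp2.
C6 (3 σ bonds, plus one π bond) has steric number 3: sp2.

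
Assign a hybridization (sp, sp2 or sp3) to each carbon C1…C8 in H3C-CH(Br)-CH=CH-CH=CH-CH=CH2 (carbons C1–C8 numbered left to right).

C1 sp3, C2 sp3, C3 sp2, C4 sp2, C5 sp2, C6 sp2, C7 sp2, C8 sp2

C1 is sp3: 4 σ bonds, 4 electron-density regions.
C2: 4 σ bonds — 4 electron domains, sp3.
C3: 3 σ bonds, plus one π bond; 3 regions of electron density → sp2.
C4 (3 σ bonds, plus one π bond) has steric number 3: sp2.
C5: 3 σ bonds, plus one π bond — 3 electron domains, sp2.
C6: 3 σ bonds, plus one π bond; 3 regions of electron density → sp2.
C7 — 3 σ bonds, plus one π bond. Steric number 3, so sp2.
C8: 3 σ bonds, plus one π bond; 3 regions of electron density → sp2.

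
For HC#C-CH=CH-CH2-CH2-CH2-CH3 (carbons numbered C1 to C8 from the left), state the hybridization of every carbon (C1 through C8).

C1 carries 2 σ bonds, plus two π bonds, giving a steric number of 2, so it is sp.
C2: 2 σ bonds, plus two π bonds; 2 regions of electron density → sp.
C3 — 3 σ bonds, plus one π bond. Steric number 3, so sp2.
C4: 3 σ bonds, plus one π bond — 3 electron domains, sp2.
C5: 4 σ bonds; 4 regions of electron density → sp3.
C6: 4 σ bonds; 4 regions of electron density → sp3.
C7 is sp3: 4 σ bonds, 4 electron-density regions.
C8 is sp3: 4 σ bonds, 4 electron-density regions.

C1 sp, C2 sp, C3 sp2, C4 sp2, C5 sp3, C6 sp3, C7 sp3, C8 sp3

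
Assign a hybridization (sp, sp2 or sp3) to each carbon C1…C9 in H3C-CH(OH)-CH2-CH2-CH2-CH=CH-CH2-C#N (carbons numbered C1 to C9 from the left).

C1 carries 4 σ bonds, giving a steric number of 4, so it is sp3.
C2 has 4 σ bonds: steric number 4 → sp3.
C3 has 4 σ bonds: steric number 4 → sp3.
C4: 4 σ bonds — 4 electron domains, sp3.
C5: 4 σ bonds; 4 regions of electron density → sp3.
C6 (3 σ bonds, plus one π bond) has steric number 3: sp2.
C7 — 3 σ bonds, plus one π bond. Steric number 3, so sp2.
C8 is sp3: 4 σ bonds, 4 electron-density regions.
C9 (2 σ bonds, plus two π bonds) has steric number 2: sp.

C1 sp3, C2 sp3, C3 sp3, C4 sp3, C5 sp3, C6 sp2, C7 sp2, C8 sp3, C9 sp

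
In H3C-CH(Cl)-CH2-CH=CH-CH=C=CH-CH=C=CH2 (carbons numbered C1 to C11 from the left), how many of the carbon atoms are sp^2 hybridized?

6

C1: sp3
C2: sp3
C3: sp3
C4: sp2 ✓
C5: sp2 ✓
C6: sp2 ✓
C7: sp
C8: sp2 ✓
C9: sp2 ✓
C10: sp
C11: sp2 ✓
C4, C5, C6, C8, C9, C11 → 6 sp2 carbons.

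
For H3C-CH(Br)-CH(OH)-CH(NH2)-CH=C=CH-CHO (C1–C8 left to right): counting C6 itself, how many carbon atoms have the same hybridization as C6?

1

C6 is sp (two π bonds).
C1: sp3
C2: sp3
C3: sp3
C4: sp3
C5: sp2
C6: sp ✓
C7: sp2
C8: sp2
1 carbon is sp.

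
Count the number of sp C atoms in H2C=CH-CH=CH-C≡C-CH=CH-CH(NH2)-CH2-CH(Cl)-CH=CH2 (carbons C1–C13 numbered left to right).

2

C1: sp2
C2: sp2
C3: sp2
C4: sp2
C5: sp ✓
C6: sp ✓
C7: sp2
C8: sp2
C9: sp3
C10: sp3
C11: sp3
C12: sp2
C13: sp2
C5, C6 → 2 sp carbons.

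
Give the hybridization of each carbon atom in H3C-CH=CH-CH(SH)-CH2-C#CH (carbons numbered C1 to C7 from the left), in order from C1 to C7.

C1 carries 4 σ bonds, giving a steric number of 4, so it is sp3.
C2 (3 σ bonds, plus one π bond) has steric number 3: sp2.
C3 (3 σ bonds, plus one π bond) has steric number 3: sp2.
C4: 4 σ bonds — 4 electron domains, sp3.
C5 carries 4 σ bonds, giving a steric number of 4, so it is sp3.
C6 has 2 σ bonds, plus two π bonds: steric number 2 → sp.
C7: 2 σ bonds, plus two π bonds — 2 electron domains, sp.

C1 sp3, C2 sp2, C3 sp2, C4 sp3, C5 sp3, C6 sp, C7 sp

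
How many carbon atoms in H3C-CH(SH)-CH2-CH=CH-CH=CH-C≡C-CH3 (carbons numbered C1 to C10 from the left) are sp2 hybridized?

C1: sp3
C2: sp3
C3: sp3
C4: sp2 ✓
C5: sp2 ✓
C6: sp2 ✓
C7: sp2 ✓
C8: sp
C9: sp
C10: sp3
C4, C5, C6, C7 → 4 sp2 carbons.

4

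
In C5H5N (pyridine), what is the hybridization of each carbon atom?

Each carbon atom: 3 σ bonds, plus one π bond; 3 regions of electron density → sp2.

sp²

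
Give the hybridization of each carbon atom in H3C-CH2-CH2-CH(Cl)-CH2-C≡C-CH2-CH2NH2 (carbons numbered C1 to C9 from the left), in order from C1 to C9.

C1 sp3, C2 sp3, C3 sp3, C4 sp3, C5 sp3, C6 sp, C7 sp, C8 sp3, C9 sp3

C1 is sp3: 4 σ bonds, 4 electron-density regions.
C2 (4 σ bonds) has steric number 4: sp3.
C3 — 4 σ bonds. Steric number 4, so sp3.
C4: 4 σ bonds — 4 electron domains, sp3.
C5: 4 σ bonds — 4 electron domains, sp3.
C6 carries 2 σ bonds, plus two π bonds, giving a steric number of 2, so it is sp.
C7 has 2 σ bonds, plus two π bonds: steric number 2 → sp.
C8: 4 σ bonds — 4 electron domains, sp3.
C9 — 4 σ bonds. Steric number 4, so sp3.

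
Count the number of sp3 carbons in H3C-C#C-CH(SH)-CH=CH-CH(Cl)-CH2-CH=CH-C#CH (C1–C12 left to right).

4

C1: sp3 ✓
C2: sp
C3: sp
C4: sp3 ✓
C5: sp2
C6: sp2
C7: sp3 ✓
C8: sp3 ✓
C9: sp2
C10: sp2
C11: sp
C12: sp
C1, C4, C7, C8 → 4 sp3 carbons.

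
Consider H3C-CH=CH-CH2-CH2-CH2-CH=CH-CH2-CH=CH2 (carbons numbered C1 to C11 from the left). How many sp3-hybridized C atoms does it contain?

C1: sp3 ✓
C2: sp2
C3: sp2
C4: sp3 ✓
C5: sp3 ✓
C6: sp3 ✓
C7: sp2
C8: sp2
C9: sp3 ✓
C10: sp2
C11: sp2
C1, C4, C5, C6, C9 → 5 sp3 carbons.

5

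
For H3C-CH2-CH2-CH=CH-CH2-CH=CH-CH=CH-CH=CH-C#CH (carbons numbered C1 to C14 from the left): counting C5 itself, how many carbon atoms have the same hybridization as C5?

8

C5 is sp2 (one π bond).
C1: sp3
C2: sp3
C3: sp3
C4: sp2 ✓
C5: sp2 ✓
C6: sp3
C7: sp2 ✓
C8: sp2 ✓
C9: sp2 ✓
C10: sp2 ✓
C11: sp2 ✓
C12: sp2 ✓
C13: sp
C14: sp
8 carbons are sp2.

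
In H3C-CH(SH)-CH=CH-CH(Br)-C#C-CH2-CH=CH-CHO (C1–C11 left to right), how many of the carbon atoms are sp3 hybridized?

4

C1: sp3 ✓
C2: sp3 ✓
C3: sp2
C4: sp2
C5: sp3 ✓
C6: sp
C7: sp
C8: sp3 ✓
C9: sp2
C10: sp2
C11: sp2
C1, C2, C5, C8 → 4 sp3 carbons.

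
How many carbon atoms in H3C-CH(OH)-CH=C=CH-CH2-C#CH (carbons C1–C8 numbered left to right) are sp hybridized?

3

C1: sp3
C2: sp3
C3: sp2
C4: sp ✓
C5: sp2
C6: sp3
C7: sp ✓
C8: sp ✓
C4, C7, C8 → 3 sp carbons.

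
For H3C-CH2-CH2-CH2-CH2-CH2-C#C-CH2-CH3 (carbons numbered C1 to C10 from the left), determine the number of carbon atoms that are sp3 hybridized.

8

C1: sp3 ✓
C2: sp3 ✓
C3: sp3 ✓
C4: sp3 ✓
C5: sp3 ✓
C6: sp3 ✓
C7: sp
C8: sp
C9: sp3 ✓
C10: sp3 ✓
C1, C2, C3, C4, C5, C6, C9, C10 → 8 sp3 carbons.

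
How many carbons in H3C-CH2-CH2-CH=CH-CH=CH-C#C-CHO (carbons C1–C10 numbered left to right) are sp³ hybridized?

C1: sp3 ✓
C2: sp3 ✓
C3: sp3 ✓
C4: sp2
C5: sp2
C6: sp2
C7: sp2
C8: sp
C9: sp
C10: sp2
C1, C2, C3 → 3 sp3 carbons.

3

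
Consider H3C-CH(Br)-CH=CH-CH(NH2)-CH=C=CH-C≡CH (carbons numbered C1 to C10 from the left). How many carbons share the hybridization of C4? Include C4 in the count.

4

C4 is sp2 (one π bond).
C1: sp3
C2: sp3
C3: sp2 ✓
C4: sp2 ✓
C5: sp3
C6: sp2 ✓
C7: sp
C8: sp2 ✓
C9: sp
C10: sp
4 carbons are sp2.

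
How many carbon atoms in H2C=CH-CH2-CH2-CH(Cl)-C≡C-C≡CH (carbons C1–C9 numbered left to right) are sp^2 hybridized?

C1: sp2 ✓
C2: sp2 ✓
C3: sp3
C4: sp3
C5: sp3
C6: sp
C7: sp
C8: sp
C9: sp
C1, C2 → 2 sp2 carbons.

2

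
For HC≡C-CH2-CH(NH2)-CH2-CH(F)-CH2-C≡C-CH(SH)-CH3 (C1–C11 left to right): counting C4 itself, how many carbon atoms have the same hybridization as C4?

C4 is sp3 (only σ bonds).
C1: sp
C2: sp
C3: sp3 ✓
C4: sp3 ✓
C5: sp3 ✓
C6: sp3 ✓
C7: sp3 ✓
C8: sp
C9: sp
C10: sp3 ✓
C11: sp3 ✓
7 carbons are sp3.

7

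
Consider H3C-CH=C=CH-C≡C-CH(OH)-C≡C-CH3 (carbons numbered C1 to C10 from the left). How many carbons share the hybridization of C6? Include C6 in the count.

5

C6 is sp (two π bonds).
C1: sp3
C2: sp2
C3: sp ✓
C4: sp2
C5: sp ✓
C6: sp ✓
C7: sp3
C8: sp ✓
C9: sp ✓
C10: sp3
5 carbons are sp.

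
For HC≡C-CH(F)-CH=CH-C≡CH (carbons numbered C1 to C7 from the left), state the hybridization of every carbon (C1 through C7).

C1 sp, C2 sp, C3 sp3, C4 sp2, C5 sp2, C6 sp, C7 sp

C1: 2 σ bonds, plus two π bonds — 2 electron domains, sp.
C2 carries 2 σ bonds, plus two π bonds, giving a steric number of 2, so it is sp.
C3 carries 4 σ bonds, giving a steric number of 4, so it is sp3.
C4 (3 σ bonds, plus one π bond) has steric number 3: sp2.
C5: 3 σ bonds, plus one π bond; 3 regions of electron density → sp2.
C6 — 2 σ bonds, plus two π bonds. Steric number 2, so sp.
C7 is sp: 2 σ bonds, plus two π bonds, 2 electron-density regions.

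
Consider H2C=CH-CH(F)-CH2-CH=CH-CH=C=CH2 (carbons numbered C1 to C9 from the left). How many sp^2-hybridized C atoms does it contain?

6

C1: sp2 ✓
C2: sp2 ✓
C3: sp3
C4: sp3
C5: sp2 ✓
C6: sp2 ✓
C7: sp2 ✓
C8: sp
C9: sp2 ✓
C1, C2, C5, C6, C7, C9 → 6 sp2 carbons.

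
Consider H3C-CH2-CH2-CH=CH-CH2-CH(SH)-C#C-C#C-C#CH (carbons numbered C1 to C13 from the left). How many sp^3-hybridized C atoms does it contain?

5

C1: sp3 ✓
C2: sp3 ✓
C3: sp3 ✓
C4: sp2
C5: sp2
C6: sp3 ✓
C7: sp3 ✓
C8: sp
C9: sp
C10: sp
C11: sp
C12: sp
C13: sp
C1, C2, C3, C6, C7 → 5 sp3 carbons.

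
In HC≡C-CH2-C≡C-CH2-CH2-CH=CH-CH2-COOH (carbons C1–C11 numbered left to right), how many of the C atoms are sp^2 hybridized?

C1: sp
C2: sp
C3: sp3
C4: sp
C5: sp
C6: sp3
C7: sp3
C8: sp2 ✓
C9: sp2 ✓
C10: sp3
C11: sp2 ✓
C8, C9, C11 → 3 sp2 carbons.

3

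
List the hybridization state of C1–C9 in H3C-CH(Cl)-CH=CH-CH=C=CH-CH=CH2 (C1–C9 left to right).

C1 carries 4 σ bonds, giving a steric number of 4, so it is sp3.
C2 — 4 σ bonds. Steric number 4, so sp3.
C3 (3 σ bonds, plus one π bond) has steric number 3: sp2.
C4 has 3 σ bonds, plus one π bond: steric number 3 → sp2.
C5 is sp2: 3 σ bonds, plus one π bond, 3 electron-density regions.
C6 — 2 σ bonds, plus two π bonds. Steric number 2, so sp.
C7: 3 σ bonds, plus one π bond — 3 electron domains, sp2.
C8 carries 3 σ bonds, plus one π bond, giving a steric number of 3, so it is sp2.
C9 has 3 σ bonds, plus one π bond: steric number 3 → sp2.

C1 sp3, C2 sp3, C3 sp2, C4 sp2, C5 sp2, C6 sp, C7 sp2, C8 sp2, C9 sp2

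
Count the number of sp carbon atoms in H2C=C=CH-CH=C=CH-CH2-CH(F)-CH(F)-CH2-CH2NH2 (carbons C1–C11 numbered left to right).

2

C1: sp2
C2: sp ✓
C3: sp2
C4: sp2
C5: sp ✓
C6: sp2
C7: sp3
C8: sp3
C9: sp3
C10: sp3
C11: sp3
C2, C5 → 2 sp carbons.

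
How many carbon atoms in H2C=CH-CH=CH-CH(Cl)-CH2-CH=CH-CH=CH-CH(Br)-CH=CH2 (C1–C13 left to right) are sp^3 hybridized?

C1: sp2
C2: sp2
C3: sp2
C4: sp2
C5: sp3 ✓
C6: sp3 ✓
C7: sp2
C8: sp2
C9: sp2
C10: sp2
C11: sp3 ✓
C12: sp2
C13: sp2
C5, C6, C11 → 3 sp3 carbons.

3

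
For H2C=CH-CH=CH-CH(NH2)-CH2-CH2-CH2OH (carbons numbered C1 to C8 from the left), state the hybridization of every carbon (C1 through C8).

C1 sp2, C2 sp2, C3 sp2, C4 sp2, C5 sp3, C6 sp3, C7 sp3, C8 sp3

C1 carries 3 σ bonds, plus one π bond, giving a steric number of 3, so it is sp2.
C2 (3 σ bonds, plus one π bond) has steric number 3: sp2.
C3 is sp2: 3 σ bonds, plus one π bond, 3 electron-density regions.
C4: 3 σ bonds, plus one π bond — 3 electron domains, sp2.
C5 carries 4 σ bonds, giving a steric number of 4, so it is sp3.
C6 carries 4 σ bonds, giving a steric number of 4, so it is sp3.
C7: 4 σ bonds — 4 electron domains, sp3.
C8 carries 4 σ bonds, giving a steric number of 4, so it is sp3.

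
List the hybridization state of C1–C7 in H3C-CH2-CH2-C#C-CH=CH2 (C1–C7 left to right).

C1 carries 4 σ bonds, giving a steric number of 4, so it is sp3.
C2 carries 4 σ bonds, giving a steric number of 4, so it is sp3.
C3 — 4 σ bonds. Steric number 4, so sp3.
C4 (2 σ bonds, plus two π bonds) has steric number 2: sp.
C5 is sp: 2 σ bonds, plus two π bonds, 2 electron-density regions.
C6: 3 σ bonds, plus one π bond — 3 electron domains, sp2.
C7 is sp2: 3 σ bonds, plus one π bond, 3 electron-density regions.

C1 sp3, C2 sp3, C3 sp3, C4 sp, C5 sp, C6 sp2, C7 sp2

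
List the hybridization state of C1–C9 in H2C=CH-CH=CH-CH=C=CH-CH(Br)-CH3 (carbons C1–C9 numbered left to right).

C1 sp2, C2 sp2, C3 sp2, C4 sp2, C5 sp2, C6 sp, C7 sp2, C8 sp3, C9 sp3

C1 has 3 σ bonds, plus one π bond: steric number 3 → sp2.
C2 carries 3 σ bonds, plus one π bond, giving a steric number of 3, so it is sp2.
C3 (3 σ bonds, plus one π bond) has steric number 3: sp2.
C4: 3 σ bonds, plus one π bond; 3 regions of electron density → sp2.
C5: 3 σ bonds, plus one π bond; 3 regions of electron density → sp2.
C6 (2 σ bonds, plus two π bonds) has steric number 2: sp.
C7 is sp2: 3 σ bonds, plus one π bond, 3 electron-density regions.
C8 is sp3: 4 σ bonds, 4 electron-density regions.
C9: 4 σ bonds; 4 regions of electron density → sp3.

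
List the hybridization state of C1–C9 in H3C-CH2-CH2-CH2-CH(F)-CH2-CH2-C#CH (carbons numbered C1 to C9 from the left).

C1 sp3, C2 sp3, C3 sp3, C4 sp3, C5 sp3, C6 sp3, C7 sp3, C8 sp, C9 sp

C1: 4 σ bonds — 4 electron domains, sp3.
C2 (4 σ bonds) has steric number 4: sp3.
C3 — 4 σ bonds. Steric number 4, so sp3.
C4 is sp3: 4 σ bonds, 4 electron-density regions.
C5 is sp3: 4 σ bonds, 4 electron-density regions.
C6 is sp3: 4 σ bonds, 4 electron-density regions.
C7 — 4 σ bonds. Steric number 4, so sp3.
C8 — 2 σ bonds, plus two π bonds. Steric number 2, so sp.
C9 is sp: 2 σ bonds, plus two π bonds, 2 electron-density regions.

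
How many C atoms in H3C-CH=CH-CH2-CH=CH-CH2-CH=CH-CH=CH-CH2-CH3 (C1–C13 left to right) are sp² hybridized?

C1: sp3
C2: sp2 ✓
C3: sp2 ✓
C4: sp3
C5: sp2 ✓
C6: sp2 ✓
C7: sp3
C8: sp2 ✓
C9: sp2 ✓
C10: sp2 ✓
C11: sp2 ✓
C12: sp3
C13: sp3
C2, C3, C5, C6, C8, C9, C10, C11 → 8 sp2 carbons.

8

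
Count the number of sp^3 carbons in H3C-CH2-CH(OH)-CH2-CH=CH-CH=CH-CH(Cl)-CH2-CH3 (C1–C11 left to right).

C1: sp3 ✓
C2: sp3 ✓
C3: sp3 ✓
C4: sp3 ✓
C5: sp2
C6: sp2
C7: sp2
C8: sp2
C9: sp3 ✓
C10: sp3 ✓
C11: sp3 ✓
C1, C2, C3, C4, C9, C10, C11 → 7 sp3 carbons.

7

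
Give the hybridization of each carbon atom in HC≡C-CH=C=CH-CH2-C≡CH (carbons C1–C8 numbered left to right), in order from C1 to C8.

C1 sp, C2 sp, C3 sp2, C4 sp, C5 sp2, C6 sp3, C7 sp, C8 sp

C1: 2 σ bonds, plus two π bonds; 2 regions of electron density → sp.
C2 (2 σ bonds, plus two π bonds) has steric number 2: sp.
C3 has 3 σ bonds, plus one π bond: steric number 3 → sp2.
C4 — 2 σ bonds, plus two π bonds. Steric number 2, so sp.
C5 is sp2: 3 σ bonds, plus one π bond, 3 electron-density regions.
C6 (4 σ bonds) has steric number 4: sp3.
C7 (2 σ bonds, plus two π bonds) has steric number 2: sp.
C8 — 2 σ bonds, plus two π bonds. Steric number 2, so sp.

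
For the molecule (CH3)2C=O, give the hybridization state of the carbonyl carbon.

sp²

The carbonyl carbon carries 3 σ bonds, plus one π bond, giving a steric number of 3, so it is sp2.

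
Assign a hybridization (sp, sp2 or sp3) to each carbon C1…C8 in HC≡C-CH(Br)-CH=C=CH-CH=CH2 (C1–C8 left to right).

C1 sp, C2 sp, C3 sp3, C4 sp2, C5 sp, C6 sp2, C7 sp2, C8 sp2

C1: 2 σ bonds, plus two π bonds — 2 electron domains, sp.
C2 carries 2 σ bonds, plus two π bonds, giving a steric number of 2, so it is sp.
C3: 4 σ bonds; 4 regions of electron density → sp3.
C4 is sp2: 3 σ bonds, plus one π bond, 3 electron-density regions.
C5: 2 σ bonds, plus two π bonds — 2 electron domains, sp.
C6 — 3 σ bonds, plus one π bond. Steric number 3, so sp2.
C7 is sp2: 3 σ bonds, plus one π bond, 3 electron-density regions.
C8 is sp2: 3 σ bonds, plus one π bond, 3 electron-density regions.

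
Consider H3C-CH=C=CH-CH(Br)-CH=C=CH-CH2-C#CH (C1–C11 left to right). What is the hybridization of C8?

C8 carries 3 σ bonds, plus one π bond, giving a steric number of 3, so it is sp2.

sp^2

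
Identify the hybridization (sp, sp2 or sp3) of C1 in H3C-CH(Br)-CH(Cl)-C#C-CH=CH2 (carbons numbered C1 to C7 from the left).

C1: 4 σ bonds; 4 regions of electron density → sp3.

sp³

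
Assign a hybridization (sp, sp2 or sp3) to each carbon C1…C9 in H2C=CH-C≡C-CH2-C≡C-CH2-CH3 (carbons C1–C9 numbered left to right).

C1 sp2, C2 sp2, C3 sp, C4 sp, C5 sp3, C6 sp, C7 sp, C8 sp3, C9 sp3

C1: 3 σ bonds, plus one π bond; 3 regions of electron density → sp2.
C2: 3 σ bonds, plus one π bond; 3 regions of electron density → sp2.
C3 is sp: 2 σ bonds, plus two π bonds, 2 electron-density regions.
C4 has 2 σ bonds, plus two π bonds: steric number 2 → sp.
C5: 4 σ bonds — 4 electron domains, sp3.
C6 has 2 σ bonds, plus two π bonds: steric number 2 → sp.
C7 is sp: 2 σ bonds, plus two π bonds, 2 electron-density regions.
C8 carries 4 σ bonds, giving a steric number of 4, so it is sp3.
C9 has 4 σ bonds: steric number 4 → sp3.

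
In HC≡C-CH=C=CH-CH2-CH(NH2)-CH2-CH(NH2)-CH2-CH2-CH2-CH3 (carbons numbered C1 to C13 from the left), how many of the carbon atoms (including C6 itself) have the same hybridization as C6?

C6 is sp3 (only σ bonds).
C1: sp
C2: sp
C3: sp2
C4: sp
C5: sp2
C6: sp3 ✓
C7: sp3 ✓
C8: sp3 ✓
C9: sp3 ✓
C10: sp3 ✓
C11: sp3 ✓
C12: sp3 ✓
C13: sp3 ✓
8 carbons are sp3.

8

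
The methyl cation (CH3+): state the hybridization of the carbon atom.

Three σ bonds to H, empty p orbital → sp2, trigonal planar.

sp2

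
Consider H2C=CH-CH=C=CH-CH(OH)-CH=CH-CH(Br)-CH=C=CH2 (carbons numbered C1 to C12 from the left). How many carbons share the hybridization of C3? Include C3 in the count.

8

C3 is sp2 (one π bond).
C1: sp2 ✓
C2: sp2 ✓
C3: sp2 ✓
C4: sp
C5: sp2 ✓
C6: sp3
C7: sp2 ✓
C8: sp2 ✓
C9: sp3
C10: sp2 ✓
C11: sp
C12: sp2 ✓
8 carbons are sp2.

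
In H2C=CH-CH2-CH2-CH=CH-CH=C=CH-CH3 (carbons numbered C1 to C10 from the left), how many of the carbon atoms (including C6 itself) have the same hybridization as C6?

6

C6 is sp2 (one π bond).
C1: sp2 ✓
C2: sp2 ✓
C3: sp3
C4: sp3
C5: sp2 ✓
C6: sp2 ✓
C7: sp2 ✓
C8: sp
C9: sp2 ✓
C10: sp3
6 carbons are sp2.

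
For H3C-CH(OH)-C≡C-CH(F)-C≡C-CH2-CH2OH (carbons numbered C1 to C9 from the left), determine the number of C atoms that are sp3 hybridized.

C1: sp3 ✓
C2: sp3 ✓
C3: sp
C4: sp
C5: sp3 ✓
C6: sp
C7: sp
C8: sp3 ✓
C9: sp3 ✓
C1, C2, C5, C8, C9 → 5 sp3 carbons.

5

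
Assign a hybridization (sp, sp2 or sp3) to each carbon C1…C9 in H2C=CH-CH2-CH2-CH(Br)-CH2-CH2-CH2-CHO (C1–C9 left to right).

C1 has 3 σ bonds, plus one π bond: steric number 3 → sp2.
C2: 3 σ bonds, plus one π bond; 3 regions of electron density → sp2.
C3 — 4 σ bonds. Steric number 4, so sp3.
C4 (4 σ bonds) has steric number 4: sp3.
C5: 4 σ bonds — 4 electron domains, sp3.
C6: 4 σ bonds — 4 electron domains, sp3.
C7 carries 4 σ bonds, giving a steric number of 4, so it is sp3.
C8 — 4 σ bonds. Steric number 4, so sp3.
C9 is sp2: 3 σ bonds, plus one π bond, 3 electron-density regions.

C1 sp2, C2 sp2, C3 sp3, C4 sp3, C5 sp3, C6 sp3, C7 sp3, C8 sp3, C9 sp2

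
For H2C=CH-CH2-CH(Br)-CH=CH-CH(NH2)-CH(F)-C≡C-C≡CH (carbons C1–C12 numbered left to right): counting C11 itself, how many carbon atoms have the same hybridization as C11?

4

C11 is sp (two π bonds).
C1: sp2
C2: sp2
C3: sp3
C4: sp3
C5: sp2
C6: sp2
C7: sp3
C8: sp3
C9: sp ✓
C10: sp ✓
C11: sp ✓
C12: sp ✓
4 carbons are sp.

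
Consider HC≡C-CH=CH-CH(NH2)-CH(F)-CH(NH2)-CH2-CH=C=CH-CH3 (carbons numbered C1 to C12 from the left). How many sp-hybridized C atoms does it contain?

3

C1: sp ✓
C2: sp ✓
C3: sp2
C4: sp2
C5: sp3
C6: sp3
C7: sp3
C8: sp3
C9: sp2
C10: sp ✓
C11: sp2
C12: sp3
C1, C2, C10 → 3 sp carbons.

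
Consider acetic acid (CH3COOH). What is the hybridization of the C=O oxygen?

sp2

The C=O oxygen: 1 σ bond and 2 lone pairs, plus one π bond — 3 electron domains, sp2.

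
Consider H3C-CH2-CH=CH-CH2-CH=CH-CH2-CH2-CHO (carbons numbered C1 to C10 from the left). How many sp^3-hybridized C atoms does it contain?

C1: sp3 ✓
C2: sp3 ✓
C3: sp2
C4: sp2
C5: sp3 ✓
C6: sp2
C7: sp2
C8: sp3 ✓
C9: sp3 ✓
C10: sp2
C1, C2, C5, C8, C9 → 5 sp3 carbons.

5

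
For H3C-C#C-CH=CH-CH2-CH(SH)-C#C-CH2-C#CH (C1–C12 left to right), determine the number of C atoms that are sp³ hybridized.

C1: sp3 ✓
C2: sp
C3: sp
C4: sp2
C5: sp2
C6: sp3 ✓
C7: sp3 ✓
C8: sp
C9: sp
C10: sp3 ✓
C11: sp
C12: sp
C1, C6, C7, C10 → 4 sp3 carbons.

4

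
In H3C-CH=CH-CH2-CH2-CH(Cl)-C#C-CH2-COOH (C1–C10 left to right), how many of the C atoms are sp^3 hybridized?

5

C1: sp3 ✓
C2: sp2
C3: sp2
C4: sp3 ✓
C5: sp3 ✓
C6: sp3 ✓
C7: sp
C8: sp
C9: sp3 ✓
C10: sp2
C1, C4, C5, C6, C9 → 5 sp3 carbons.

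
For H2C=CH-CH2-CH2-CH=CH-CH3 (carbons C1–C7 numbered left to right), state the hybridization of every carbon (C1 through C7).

C1: 3 σ bonds, plus one π bond — 3 electron domains, sp2.
C2: 3 σ bonds, plus one π bond; 3 regions of electron density → sp2.
C3: 4 σ bonds; 4 regions of electron density → sp3.
C4 has 4 σ bonds: steric number 4 → sp3.
C5 — 3 σ bonds, plus one π bond. Steric number 3, so sp2.
C6 (3 σ bonds, plus one π bond) has steric number 3: sp2.
C7 (4 σ bonds) has steric number 4: sp3.

C1 sp2, C2 sp2, C3 sp3, C4 sp3, C5 sp2, C6 sp2, C7 sp3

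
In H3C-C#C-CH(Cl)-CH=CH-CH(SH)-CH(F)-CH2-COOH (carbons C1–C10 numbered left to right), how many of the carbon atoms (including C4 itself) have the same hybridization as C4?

C4 is sp3 (only σ bonds).
C1: sp3 ✓
C2: sp
C3: sp
C4: sp3 ✓
C5: sp2
C6: sp2
C7: sp3 ✓
C8: sp3 ✓
C9: sp3 ✓
C10: sp2
5 carbons are sp3.

5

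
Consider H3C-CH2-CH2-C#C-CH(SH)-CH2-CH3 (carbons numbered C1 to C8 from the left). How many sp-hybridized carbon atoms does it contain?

2

C1: sp3
C2: sp3
C3: sp3
C4: sp ✓
C5: sp ✓
C6: sp3
C7: sp3
C8: sp3
C4, C5 → 2 sp carbons.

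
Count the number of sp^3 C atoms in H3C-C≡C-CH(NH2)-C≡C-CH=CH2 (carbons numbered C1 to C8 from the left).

C1: sp3 ✓
C2: sp
C3: sp
C4: sp3 ✓
C5: sp
C6: sp
C7: sp2
C8: sp2
C1, C4 → 2 sp3 carbons.

2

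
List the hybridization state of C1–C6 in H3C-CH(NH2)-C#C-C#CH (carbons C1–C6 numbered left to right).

C1 sp3, C2 sp3, C3 sp, C4 sp, C5 sp, C6 sp

C1: 4 σ bonds; 4 regions of electron density → sp3.
C2 — 4 σ bonds. Steric number 4, so sp3.
C3 (2 σ bonds, plus two π bonds) has steric number 2: sp.
C4: 2 σ bonds, plus two π bonds — 2 electron domains, sp.
C5: 2 σ bonds, plus two π bonds — 2 electron domains, sp.
C6 (2 σ bonds, plus two π bonds) has steric number 2: sp.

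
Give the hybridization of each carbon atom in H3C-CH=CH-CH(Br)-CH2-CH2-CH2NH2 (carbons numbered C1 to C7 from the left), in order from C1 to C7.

C1 sp3, C2 sp2, C3 sp2, C4 sp3, C5 sp3, C6 sp3, C7 sp3

C1 carries 4 σ bonds, giving a steric number of 4, so it is sp3.
C2 (3 σ bonds, plus one π bond) has steric number 3: sp2.
C3: 3 σ bonds, plus one π bond — 3 electron domains, sp2.
C4 — 4 σ bonds. Steric number 4, so sp3.
C5 — 4 σ bonds. Steric number 4, so sp3.
C6 is sp3: 4 σ bonds, 4 electron-density regions.
C7 — 4 σ bonds. Steric number 4, so sp3.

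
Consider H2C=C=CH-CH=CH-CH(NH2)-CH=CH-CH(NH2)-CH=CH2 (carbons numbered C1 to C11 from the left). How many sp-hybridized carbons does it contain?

C1: sp2
C2: sp ✓
C3: sp2
C4: sp2
C5: sp2
C6: sp3
C7: sp2
C8: sp2
C9: sp3
C10: sp2
C11: sp2
C2 → 1 sp carbon.

1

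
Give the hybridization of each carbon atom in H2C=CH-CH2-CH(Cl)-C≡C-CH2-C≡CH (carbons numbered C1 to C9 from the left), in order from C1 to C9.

C1 sp2, C2 sp2, C3 sp3, C4 sp3, C5 sp, C6 sp, C7 sp3, C8 sp, C9 sp

C1: 3 σ bonds, plus one π bond — 3 electron domains, sp2.
C2 — 3 σ bonds, plus one π bond. Steric number 3, so sp2.
C3: 4 σ bonds; 4 regions of electron density → sp3.
C4 (4 σ bonds) has steric number 4: sp3.
C5 — 2 σ bonds, plus two π bonds. Steric number 2, so sp.
C6 carries 2 σ bonds, plus two π bonds, giving a steric number of 2, so it is sp.
C7: 4 σ bonds; 4 regions of electron density → sp3.
C8 has 2 σ bonds, plus two π bonds: steric number 2 → sp.
C9: 2 σ bonds, plus two π bonds; 2 regions of electron density → sp.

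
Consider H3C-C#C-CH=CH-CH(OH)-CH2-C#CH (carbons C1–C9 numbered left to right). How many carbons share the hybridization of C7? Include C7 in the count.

3

C7 is sp3 (only σ bonds).
C1: sp3 ✓
C2: sp
C3: sp
C4: sp2
C5: sp2
C6: sp3 ✓
C7: sp3 ✓
C8: sp
C9: sp
3 carbons are sp3.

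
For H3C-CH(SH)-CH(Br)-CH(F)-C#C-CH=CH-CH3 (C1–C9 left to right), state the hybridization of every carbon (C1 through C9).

C1 is sp3: 4 σ bonds, 4 electron-density regions.
C2 has 4 σ bonds: steric number 4 → sp3.
C3 carries 4 σ bonds, giving a steric number of 4, so it is sp3.
C4 is sp3: 4 σ bonds, 4 electron-density regions.
C5 (2 σ bonds, plus two π bonds) has steric number 2: sp.
C6: 2 σ bonds, plus two π bonds; 2 regions of electron density → sp.
C7 is sp2: 3 σ bonds, plus one π bond, 3 electron-density regions.
C8 carries 3 σ bonds, plus one π bond, giving a steric number of 3, so it is sp2.
C9 carries 4 σ bonds, giving a steric number of 4, so it is sp3.

C1 sp3, C2 sp3, C3 sp3, C4 sp3, C5 sp, C6 sp, C7 sp2, C8 sp2, C9 sp3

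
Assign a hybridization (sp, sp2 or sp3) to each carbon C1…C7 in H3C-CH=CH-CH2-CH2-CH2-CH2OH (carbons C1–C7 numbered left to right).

C1 sp3, C2 sp2, C3 sp2, C4 sp3, C5 sp3, C6 sp3, C7 sp3

C1 — 4 σ bonds. Steric number 4, so sp3.
C2 has 3 σ bonds, plus one π bond: steric number 3 → sp2.
C3: 3 σ bonds, plus one π bond; 3 regions of electron density → sp2.
C4 is sp3: 4 σ bonds, 4 electron-density regions.
C5: 4 σ bonds — 4 electron domains, sp3.
C6 (4 σ bonds) has steric number 4: sp3.
C7 is sp3: 4 σ bonds, 4 electron-density regions.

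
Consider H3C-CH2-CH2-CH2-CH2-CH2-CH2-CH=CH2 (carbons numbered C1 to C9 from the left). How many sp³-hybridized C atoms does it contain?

C1: sp3 ✓
C2: sp3 ✓
C3: sp3 ✓
C4: sp3 ✓
C5: sp3 ✓
C6: sp3 ✓
C7: sp3 ✓
C8: sp2
C9: sp2
C1, C2, C3, C4, C5, C6, C7 → 7 sp3 carbons.

7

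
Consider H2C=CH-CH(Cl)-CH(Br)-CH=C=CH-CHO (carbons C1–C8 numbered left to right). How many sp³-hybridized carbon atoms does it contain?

C1: sp2
C2: sp2
C3: sp3 ✓
C4: sp3 ✓
C5: sp2
C6: sp
C7: sp2
C8: sp2
C3, C4 → 2 sp3 carbons.

2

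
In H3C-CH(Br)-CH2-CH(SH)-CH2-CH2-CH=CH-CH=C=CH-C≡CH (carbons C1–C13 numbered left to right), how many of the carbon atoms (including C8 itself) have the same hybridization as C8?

C8 is sp2 (one π bond).
C1: sp3
C2: sp3
C3: sp3
C4: sp3
C5: sp3
C6: sp3
C7: sp2 ✓
C8: sp2 ✓
C9: sp2 ✓
C10: sp
C11: sp2 ✓
C12: sp
C13: sp
4 carbons are sp2.

4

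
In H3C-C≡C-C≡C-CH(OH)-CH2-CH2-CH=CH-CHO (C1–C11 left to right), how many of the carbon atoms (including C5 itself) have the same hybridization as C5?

C5 is sp (two π bonds).
C1: sp3
C2: sp ✓
C3: sp ✓
C4: sp ✓
C5: sp ✓
C6: sp3
C7: sp3
C8: sp3
C9: sp2
C10: sp2
C11: sp2
4 carbons are sp.

4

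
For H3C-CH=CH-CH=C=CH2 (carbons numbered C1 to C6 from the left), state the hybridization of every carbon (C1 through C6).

C1 sp3, C2 sp2, C3 sp2, C4 sp2, C5 sp, C6 sp2

C1 is sp3: 4 σ bonds, 4 electron-density regions.
C2 has 3 σ bonds, plus one π bond: steric number 3 → sp2.
C3: 3 σ bonds, plus one π bond — 3 electron domains, sp2.
C4: 3 σ bonds, plus one π bond; 3 regions of electron density → sp2.
C5 carries 2 σ bonds, plus two π bonds, giving a steric number of 2, so it is sp.
C6 carries 3 σ bonds, plus one π bond, giving a steric number of 3, so it is sp2.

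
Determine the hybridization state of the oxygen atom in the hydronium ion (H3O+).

sp3

Three σ bonds + one lone pair = steric number 4 → sp3.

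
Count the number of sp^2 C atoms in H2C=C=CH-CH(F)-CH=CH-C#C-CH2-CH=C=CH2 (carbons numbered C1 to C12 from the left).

6

C1: sp2 ✓
C2: sp
C3: sp2 ✓
C4: sp3
C5: sp2 ✓
C6: sp2 ✓
C7: sp
C8: sp
C9: sp3
C10: sp2 ✓
C11: sp
C12: sp2 ✓
C1, C3, C5, C6, C10, C12 → 6 sp2 carbons.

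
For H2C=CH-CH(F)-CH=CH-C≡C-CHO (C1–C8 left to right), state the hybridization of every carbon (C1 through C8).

C1: 3 σ bonds, plus one π bond; 3 regions of electron density → sp2.
C2 is sp2: 3 σ bonds, plus one π bond, 3 electron-density regions.
C3 — 4 σ bonds. Steric number 4, so sp3.
C4: 3 σ bonds, plus one π bond — 3 electron domains, sp2.
C5 is sp2: 3 σ bonds, plus one π bond, 3 electron-density regions.
C6 carries 2 σ bonds, plus two π bonds, giving a steric number of 2, so it is sp.
C7: 2 σ bonds, plus two π bonds; 2 regions of electron density → sp.
C8 — 3 σ bonds, plus one π bond. Steric number 3, so sp2.

C1 sp2, C2 sp2, C3 sp3, C4 sp2, C5 sp2, C6 sp, C7 sp, C8 sp2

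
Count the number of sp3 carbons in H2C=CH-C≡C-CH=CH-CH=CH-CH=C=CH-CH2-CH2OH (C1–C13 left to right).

2

C1: sp2
C2: sp2
C3: sp
C4: sp
C5: sp2
C6: sp2
C7: sp2
C8: sp2
C9: sp2
C10: sp
C11: sp2
C12: sp3 ✓
C13: sp3 ✓
C12, C13 → 2 sp3 carbons.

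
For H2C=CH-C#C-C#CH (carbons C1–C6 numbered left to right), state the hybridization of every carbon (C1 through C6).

C1 sp2, C2 sp2, C3 sp, C4 sp, C5 sp, C6 sp

C1 (3 σ bonds, plus one π bond) has steric number 3: sp2.
C2 (3 σ bonds, plus one π bond) has steric number 3: sp2.
C3 carries 2 σ bonds, plus two π bonds, giving a steric number of 2, so it is sp.
C4 carries 2 σ bonds, plus two π bonds, giving a steric number of 2, so it is sp.
C5: 2 σ bonds, plus two π bonds; 2 regions of electron density → sp.
C6 — 2 σ bonds, plus two π bonds. Steric number 2, so sp.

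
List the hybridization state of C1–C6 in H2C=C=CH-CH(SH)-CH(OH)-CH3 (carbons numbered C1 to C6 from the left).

C1: 3 σ bonds, plus one π bond — 3 electron domains, sp2.
C2 (2 σ bonds, plus two π bonds) has steric number 2: sp.
C3 (3 σ bonds, plus one π bond) has steric number 3: sp2.
C4 — 4 σ bonds. Steric number 4, so sp3.
C5 carries 4 σ bonds, giving a steric number of 4, so it is sp3.
C6: 4 σ bonds; 4 regions of electron density → sp3.

C1 sp2, C2 sp, C3 sp2, C4 sp3, C5 sp3, C6 sp3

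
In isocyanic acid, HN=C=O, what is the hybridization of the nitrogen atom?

The nitrogen atom (2 σ bonds and 1 lone pair, plus one π bond) has steric number 3: sp2.

sp^2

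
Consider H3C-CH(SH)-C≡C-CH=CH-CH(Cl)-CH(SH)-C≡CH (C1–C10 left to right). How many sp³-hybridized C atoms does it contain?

4

C1: sp3 ✓
C2: sp3 ✓
C3: sp
C4: sp
C5: sp2
C6: sp2
C7: sp3 ✓
C8: sp3 ✓
C9: sp
C10: sp
C1, C2, C7, C8 → 4 sp3 carbons.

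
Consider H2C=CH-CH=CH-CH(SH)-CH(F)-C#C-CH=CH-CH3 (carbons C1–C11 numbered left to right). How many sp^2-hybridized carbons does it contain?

C1: sp2 ✓
C2: sp2 ✓
C3: sp2 ✓
C4: sp2 ✓
C5: sp3
C6: sp3
C7: sp
C8: sp
C9: sp2 ✓
C10: sp2 ✓
C11: sp3
C1, C2, C3, C4, C9, C10 → 6 sp2 carbons.

6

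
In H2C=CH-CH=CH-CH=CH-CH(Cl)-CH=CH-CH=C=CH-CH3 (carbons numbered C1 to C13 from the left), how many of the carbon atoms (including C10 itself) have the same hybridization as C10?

10

C10 is sp2 (one π bond).
C1: sp2 ✓
C2: sp2 ✓
C3: sp2 ✓
C4: sp2 ✓
C5: sp2 ✓
C6: sp2 ✓
C7: sp3
C8: sp2 ✓
C9: sp2 ✓
C10: sp2 ✓
C11: sp
C12: sp2 ✓
C13: sp3
10 carbons are sp2.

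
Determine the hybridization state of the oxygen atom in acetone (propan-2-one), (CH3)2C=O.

sp²

One σ bond + two lone pairs = steric number 3 → sp2.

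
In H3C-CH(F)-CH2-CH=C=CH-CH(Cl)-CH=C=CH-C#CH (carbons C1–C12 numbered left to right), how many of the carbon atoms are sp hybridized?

C1: sp3
C2: sp3
C3: sp3
C4: sp2
C5: sp ✓
C6: sp2
C7: sp3
C8: sp2
C9: sp ✓
C10: sp2
C11: sp ✓
C12: sp ✓
C5, C9, C11, C12 → 4 sp carbons.

4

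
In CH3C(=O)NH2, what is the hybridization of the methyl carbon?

The methyl carbon has 4 σ bonds: steric number 4 → sp3.

sp3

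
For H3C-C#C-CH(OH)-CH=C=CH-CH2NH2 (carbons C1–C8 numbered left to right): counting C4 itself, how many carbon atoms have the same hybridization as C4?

3

C4 is sp3 (only σ bonds).
C1: sp3 ✓
C2: sp
C3: sp
C4: sp3 ✓
C5: sp2
C6: sp
C7: sp2
C8: sp3 ✓
3 carbons are sp3.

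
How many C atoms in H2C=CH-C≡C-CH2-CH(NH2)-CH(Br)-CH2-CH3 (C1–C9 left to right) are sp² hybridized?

C1: sp2 ✓
C2: sp2 ✓
C3: sp
C4: sp
C5: sp3
C6: sp3
C7: sp3
C8: sp3
C9: sp3
C1, C2 → 2 sp2 carbons.

2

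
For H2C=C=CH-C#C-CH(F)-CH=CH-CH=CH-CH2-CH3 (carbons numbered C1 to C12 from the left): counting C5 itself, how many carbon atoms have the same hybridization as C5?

3

C5 is sp (two π bonds).
C1: sp2
C2: sp ✓
C3: sp2
C4: sp ✓
C5: sp ✓
C6: sp3
C7: sp2
C8: sp2
C9: sp2
C10: sp2
C11: sp3
C12: sp3
3 carbons are sp.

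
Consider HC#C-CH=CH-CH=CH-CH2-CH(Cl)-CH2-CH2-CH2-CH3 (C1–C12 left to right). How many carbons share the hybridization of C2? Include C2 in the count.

C2 is sp (two π bonds).
C1: sp ✓
C2: sp ✓
C3: sp2
C4: sp2
C5: sp2
C6: sp2
C7: sp3
C8: sp3
C9: sp3
C10: sp3
C11: sp3
C12: sp3
2 carbons are sp.

2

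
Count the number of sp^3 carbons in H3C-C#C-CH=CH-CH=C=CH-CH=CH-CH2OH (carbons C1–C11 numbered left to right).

C1: sp3 ✓
C2: sp
C3: sp
C4: sp2
C5: sp2
C6: sp2
C7: sp
C8: sp2
C9: sp2
C10: sp2
C11: sp3 ✓
C1, C11 → 2 sp3 carbons.

2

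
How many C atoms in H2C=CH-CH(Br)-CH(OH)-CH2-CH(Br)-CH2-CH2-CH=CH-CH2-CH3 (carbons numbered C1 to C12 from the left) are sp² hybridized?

C1: sp2 ✓
C2: sp2 ✓
C3: sp3
C4: sp3
C5: sp3
C6: sp3
C7: sp3
C8: sp3
C9: sp2 ✓
C10: sp2 ✓
C11: sp3
C12: sp3
C1, C2, C9, C10 → 4 sp2 carbons.

4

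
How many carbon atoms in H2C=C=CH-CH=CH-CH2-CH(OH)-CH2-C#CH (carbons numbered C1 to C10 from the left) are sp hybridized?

C1: sp2
C2: sp ✓
C3: sp2
C4: sp2
C5: sp2
C6: sp3
C7: sp3
C8: sp3
C9: sp ✓
C10: sp ✓
C2, C9, C10 → 3 sp carbons.

3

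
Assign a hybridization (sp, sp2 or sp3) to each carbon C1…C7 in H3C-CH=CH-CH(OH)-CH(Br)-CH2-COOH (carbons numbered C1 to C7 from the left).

C1: 4 σ bonds; 4 regions of electron density → sp3.
C2: 3 σ bonds, plus one π bond — 3 electron domains, sp2.
C3: 3 σ bonds, plus one π bond; 3 regions of electron density → sp2.
C4 (4 σ bonds) has steric number 4: sp3.
C5 has 4 σ bonds: steric number 4 → sp3.
C6 — 4 σ bonds. Steric number 4, so sp3.
C7: 3 σ bonds, plus one π bond — 3 electron domains, sp2.

C1 sp3, C2 sp2, C3 sp2, C4 sp3, C5 sp3, C6 sp3, C7 sp2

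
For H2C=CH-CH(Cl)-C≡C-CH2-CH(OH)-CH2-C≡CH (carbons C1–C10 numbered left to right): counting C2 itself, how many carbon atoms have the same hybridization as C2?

2

C2 is sp2 (one π bond).
C1: sp2 ✓
C2: sp2 ✓
C3: sp3
C4: sp
C5: sp
C6: sp3
C7: sp3
C8: sp3
C9: sp
C10: sp
2 carbons are sp2.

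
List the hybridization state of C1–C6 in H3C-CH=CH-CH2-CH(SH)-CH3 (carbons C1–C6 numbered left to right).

C1 sp3, C2 sp2, C3 sp2, C4 sp3, C5 sp3, C6 sp3

C1 is sp3: 4 σ bonds, 4 electron-density regions.
C2 — 3 σ bonds, plus one π bond. Steric number 3, so sp2.
C3: 3 σ bonds, plus one π bond; 3 regions of electron density → sp2.
C4 carries 4 σ bonds, giving a steric number of 4, so it is sp3.
C5 — 4 σ bonds. Steric number 4, so sp3.
C6 (4 σ bonds) has steric number 4: sp3.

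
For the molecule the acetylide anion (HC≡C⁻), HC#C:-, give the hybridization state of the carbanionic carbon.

One σ bond + one lone pair = steric number 2 → sp.

sp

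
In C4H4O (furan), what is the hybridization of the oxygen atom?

One O lone pair is in the aromatic π system (p orbital), the other is in an sp2 hybrid in the ring plane; O has two σ bonds + one in-plane lone pair → sp2.

sp2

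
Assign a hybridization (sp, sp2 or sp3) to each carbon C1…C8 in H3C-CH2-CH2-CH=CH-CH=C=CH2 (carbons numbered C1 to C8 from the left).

C1 sp3, C2 sp3, C3 sp3, C4 sp2, C5 sp2, C6 sp2, C7 sp, C8 sp2

C1 is sp3: 4 σ bonds, 4 electron-density regions.
C2 is sp3: 4 σ bonds, 4 electron-density regions.
C3: 4 σ bonds — 4 electron domains, sp3.
C4 (3 σ bonds, plus one π bond) has steric number 3: sp2.
C5 (3 σ bonds, plus one π bond) has steric number 3: sp2.
C6 has 3 σ bonds, plus one π bond: steric number 3 → sp2.
C7 has 2 σ bonds, plus two π bonds: steric number 2 → sp.
C8 — 3 σ bonds, plus one π bond. Steric number 3, so sp2.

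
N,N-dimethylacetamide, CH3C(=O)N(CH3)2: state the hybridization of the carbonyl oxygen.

sp^2

The carbonyl oxygen is sp2: 1 σ bond and 2 lone pairs, plus one π bond, 3 electron-density regions.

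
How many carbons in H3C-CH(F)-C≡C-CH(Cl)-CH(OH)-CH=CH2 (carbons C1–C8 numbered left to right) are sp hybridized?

2

C1: sp3
C2: sp3
C3: sp ✓
C4: sp ✓
C5: sp3
C6: sp3
C7: sp2
C8: sp2
C3, C4 → 2 sp carbons.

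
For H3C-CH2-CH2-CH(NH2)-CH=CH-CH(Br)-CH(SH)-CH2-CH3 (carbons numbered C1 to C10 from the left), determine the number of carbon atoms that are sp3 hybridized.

C1: sp3 ✓
C2: sp3 ✓
C3: sp3 ✓
C4: sp3 ✓
C5: sp2
C6: sp2
C7: sp3 ✓
C8: sp3 ✓
C9: sp3 ✓
C10: sp3 ✓
C1, C2, C3, C4, C7, C8, C9, C10 → 8 sp3 carbons.

8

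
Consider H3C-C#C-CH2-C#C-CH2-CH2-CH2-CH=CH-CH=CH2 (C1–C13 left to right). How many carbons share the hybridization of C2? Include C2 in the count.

C2 is sp (two π bonds).
C1: sp3
C2: sp ✓
C3: sp ✓
C4: sp3
C5: sp ✓
C6: sp ✓
C7: sp3
C8: sp3
C9: sp3
C10: sp2
C11: sp2
C12: sp2
C13: sp2
4 carbons are sp.

4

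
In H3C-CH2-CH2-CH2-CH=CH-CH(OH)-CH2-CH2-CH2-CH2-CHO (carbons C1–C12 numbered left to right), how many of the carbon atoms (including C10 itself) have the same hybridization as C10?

9

C10 is sp3 (only σ bonds).
C1: sp3 ✓
C2: sp3 ✓
C3: sp3 ✓
C4: sp3 ✓
C5: sp2
C6: sp2
C7: sp3 ✓
C8: sp3 ✓
C9: sp3 ✓
C10: sp3 ✓
C11: sp3 ✓
C12: sp2
9 carbons are sp3.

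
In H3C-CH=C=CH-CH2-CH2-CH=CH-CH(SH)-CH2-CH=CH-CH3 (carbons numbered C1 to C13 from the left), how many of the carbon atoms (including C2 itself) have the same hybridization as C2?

6

C2 is sp2 (one π bond).
C1: sp3
C2: sp2 ✓
C3: sp
C4: sp2 ✓
C5: sp3
C6: sp3
C7: sp2 ✓
C8: sp2 ✓
C9: sp3
C10: sp3
C11: sp2 ✓
C12: sp2 ✓
C13: sp3
6 carbons are sp2.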